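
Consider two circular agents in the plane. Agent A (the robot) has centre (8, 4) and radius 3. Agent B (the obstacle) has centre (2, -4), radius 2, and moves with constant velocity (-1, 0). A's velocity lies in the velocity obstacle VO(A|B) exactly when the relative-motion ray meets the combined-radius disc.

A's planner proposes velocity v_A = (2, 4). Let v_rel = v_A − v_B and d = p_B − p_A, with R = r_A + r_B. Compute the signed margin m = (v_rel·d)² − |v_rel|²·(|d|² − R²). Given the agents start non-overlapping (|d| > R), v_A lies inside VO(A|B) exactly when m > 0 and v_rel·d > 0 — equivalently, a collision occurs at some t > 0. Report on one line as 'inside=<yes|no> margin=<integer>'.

d = (-6, -8),  |d|² = 100;  R = 3+2 = 5,  c = 100−5² = 75
v_rel = (3, 4),  |v_rel|² = 25;  v_rel·d = (3)·(-6) + (4)·(-8) = -50
25·t² + 100·t + 75 = 0  ⇒  m = (-50)² − 25·75 = 625
m = 625 > 0,  v_rel·d = -50 < 0  ⇒  outside

inside=no margin=625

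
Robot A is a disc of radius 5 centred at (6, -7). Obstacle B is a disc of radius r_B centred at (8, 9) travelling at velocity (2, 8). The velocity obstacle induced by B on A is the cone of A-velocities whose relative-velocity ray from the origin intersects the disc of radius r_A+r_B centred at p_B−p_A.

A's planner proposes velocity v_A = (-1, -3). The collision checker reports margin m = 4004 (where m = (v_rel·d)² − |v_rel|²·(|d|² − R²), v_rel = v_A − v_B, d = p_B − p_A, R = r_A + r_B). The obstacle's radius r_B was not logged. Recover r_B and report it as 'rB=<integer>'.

m = 4004
d = (2, 16);  v_rel = (-3, -11),  |v_rel|² = 130
v_rel×d = (-3)·(16) − (-11)·(2) = -26
since m = R²·130 − (-26)²:  R² = (676 + 4004) / 130 = 36
R = √36 = 6  ⇒  r_B = 6 − 5 = 1

rB=1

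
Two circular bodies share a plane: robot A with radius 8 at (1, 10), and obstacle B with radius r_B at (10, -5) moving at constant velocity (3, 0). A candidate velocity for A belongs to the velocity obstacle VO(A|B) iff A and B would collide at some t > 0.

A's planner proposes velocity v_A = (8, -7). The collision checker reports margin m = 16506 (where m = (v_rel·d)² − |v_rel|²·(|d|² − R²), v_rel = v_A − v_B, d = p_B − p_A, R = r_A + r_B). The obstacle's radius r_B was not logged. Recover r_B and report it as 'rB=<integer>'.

m = 16506
d = (9, -15);  v_rel = (5, -7),  |v_rel|² = 74
v_rel×d = (5)·(-15) − (-7)·(9) = -12
since m = R²·74 − (-12)²:  R² = (144 + 16506) / 74 = 225
R = √225 = 15  ⇒  r_B = 15 − 8 = 7

rB=7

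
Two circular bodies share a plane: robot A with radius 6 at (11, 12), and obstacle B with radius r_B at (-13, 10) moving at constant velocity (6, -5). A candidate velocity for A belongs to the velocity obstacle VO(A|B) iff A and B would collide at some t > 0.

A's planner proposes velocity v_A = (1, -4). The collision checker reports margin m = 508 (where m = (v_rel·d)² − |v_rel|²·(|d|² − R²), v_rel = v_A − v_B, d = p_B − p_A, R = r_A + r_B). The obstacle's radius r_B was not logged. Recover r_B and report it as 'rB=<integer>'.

m = 508
d = (-24, -2);  v_rel = (-5, 1),  |v_rel|² = 26
v_rel×d = (-5)·(-2) − (1)·(-24) = 34
since m = R²·26 − 34²:  R² = (1156 + 508) / 26 = 64
R = √64 = 8  ⇒  r_B = 8 − 6 = 2

rB=2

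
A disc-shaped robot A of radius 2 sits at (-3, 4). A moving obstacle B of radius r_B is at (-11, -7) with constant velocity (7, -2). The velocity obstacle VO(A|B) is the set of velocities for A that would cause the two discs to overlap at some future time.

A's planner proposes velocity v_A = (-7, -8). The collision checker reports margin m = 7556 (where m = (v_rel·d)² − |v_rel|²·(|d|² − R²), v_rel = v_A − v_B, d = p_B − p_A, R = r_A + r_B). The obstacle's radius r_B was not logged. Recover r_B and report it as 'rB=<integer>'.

m = 7556
d = (-8, -11);  v_rel = (-14, -6),  |v_rel|² = 232
v_rel×d = (-14)·(-11) − (-6)·(-8) = 106
since m = R²·232 − 106²:  R² = (11236 + 7556) / 232 = 81
R = √81 = 9  ⇒  r_B = 9 − 2 = 7

rB=7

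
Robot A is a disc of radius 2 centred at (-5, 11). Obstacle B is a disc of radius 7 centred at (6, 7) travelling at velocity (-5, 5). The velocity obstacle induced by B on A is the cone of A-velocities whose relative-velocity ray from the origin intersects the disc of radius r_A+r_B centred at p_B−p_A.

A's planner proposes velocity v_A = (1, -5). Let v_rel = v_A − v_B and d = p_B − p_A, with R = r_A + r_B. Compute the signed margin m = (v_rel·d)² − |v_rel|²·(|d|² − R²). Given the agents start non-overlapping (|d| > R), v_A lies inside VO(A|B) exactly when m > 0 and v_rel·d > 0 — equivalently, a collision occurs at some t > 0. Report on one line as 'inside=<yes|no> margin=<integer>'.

d = (11, -4),  |d|² = 137;  R = 2+7 = 9,  c = 137−9² = 56
v_rel = (6, -10),  |v_rel|² = 136;  v_rel·d = (6)·(11) + (-10)·(-4) = 106
136·t² − 212·t + 56 = 0  ⇒  m = 106² − 136·56 = 3620
m = 3620 > 0,  v_rel·d = 106 > 0  ⇒  inside

inside=yes margin=3620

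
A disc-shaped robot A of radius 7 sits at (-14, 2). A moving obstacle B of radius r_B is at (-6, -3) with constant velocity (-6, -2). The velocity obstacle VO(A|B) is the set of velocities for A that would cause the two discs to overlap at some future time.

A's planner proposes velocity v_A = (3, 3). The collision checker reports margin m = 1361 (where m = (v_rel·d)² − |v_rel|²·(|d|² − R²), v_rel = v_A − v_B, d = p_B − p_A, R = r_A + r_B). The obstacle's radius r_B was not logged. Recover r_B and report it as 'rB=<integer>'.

m = 1361
d = (8, -5);  v_rel = (9, 5),  |v_rel|² = 106
v_rel×d = (9)·(-5) − (5)·(8) = -85
since m = R²·106 − (-85)²:  R² = (7225 + 1361) / 106 = 81
R = √81 = 9  ⇒  r_B = 9 − 7 = 2

rB=2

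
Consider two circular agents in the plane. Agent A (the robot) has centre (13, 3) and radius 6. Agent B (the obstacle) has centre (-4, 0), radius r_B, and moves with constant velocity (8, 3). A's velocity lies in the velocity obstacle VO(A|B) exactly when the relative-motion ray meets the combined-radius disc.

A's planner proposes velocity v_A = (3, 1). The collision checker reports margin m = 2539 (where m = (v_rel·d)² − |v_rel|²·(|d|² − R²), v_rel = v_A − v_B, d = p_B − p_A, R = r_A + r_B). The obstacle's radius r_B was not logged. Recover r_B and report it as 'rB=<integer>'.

m = 2539
d = (-17, -3);  v_rel = (-5, -2),  |v_rel|² = 29
v_rel×d = (-5)·(-3) − (-2)·(-17) = -19
since m = R²·29 − (-19)²:  R² = (361 + 2539) / 29 = 100
R = √100 = 10  ⇒  r_B = 10 − 6 = 4

rB=4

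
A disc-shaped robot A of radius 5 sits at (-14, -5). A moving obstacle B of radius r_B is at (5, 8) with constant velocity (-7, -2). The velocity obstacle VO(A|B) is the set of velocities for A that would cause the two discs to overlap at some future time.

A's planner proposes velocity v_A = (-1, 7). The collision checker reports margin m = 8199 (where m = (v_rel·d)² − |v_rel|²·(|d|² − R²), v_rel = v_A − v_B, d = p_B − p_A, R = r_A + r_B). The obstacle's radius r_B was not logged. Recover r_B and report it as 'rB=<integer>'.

m = 8199
d = (19, 13);  v_rel = (6, 9),  |v_rel|² = 117
v_rel×d = (6)·(13) − (9)·(19) = -93
since m = R²·117 − (-93)²:  R² = (8649 + 8199) / 117 = 144
R = √144 = 12  ⇒  r_B = 12 − 5 = 7

rB=7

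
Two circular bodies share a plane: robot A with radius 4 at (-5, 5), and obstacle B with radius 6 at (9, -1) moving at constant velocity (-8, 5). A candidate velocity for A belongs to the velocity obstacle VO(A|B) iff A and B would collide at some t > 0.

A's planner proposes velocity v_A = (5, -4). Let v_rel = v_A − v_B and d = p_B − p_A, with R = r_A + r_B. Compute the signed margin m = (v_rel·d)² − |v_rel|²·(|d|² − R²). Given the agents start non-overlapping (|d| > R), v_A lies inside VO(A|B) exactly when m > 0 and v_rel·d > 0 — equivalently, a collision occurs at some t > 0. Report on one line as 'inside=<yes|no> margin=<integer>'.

d = (14, -6),  |d|² = 232;  R = 4+6 = 10,  c = 232−10² = 132
v_rel = (13, -9),  |v_rel|² = 250;  v_rel·d = (13)·(14) + (-9)·(-6) = 236
250·t² − 472·t + 132 = 0  ⇒  m = 236² − 250·132 = 22696
m = 22696 > 0,  v_rel·d = 236 > 0  ⇒  inside

inside=yes margin=22696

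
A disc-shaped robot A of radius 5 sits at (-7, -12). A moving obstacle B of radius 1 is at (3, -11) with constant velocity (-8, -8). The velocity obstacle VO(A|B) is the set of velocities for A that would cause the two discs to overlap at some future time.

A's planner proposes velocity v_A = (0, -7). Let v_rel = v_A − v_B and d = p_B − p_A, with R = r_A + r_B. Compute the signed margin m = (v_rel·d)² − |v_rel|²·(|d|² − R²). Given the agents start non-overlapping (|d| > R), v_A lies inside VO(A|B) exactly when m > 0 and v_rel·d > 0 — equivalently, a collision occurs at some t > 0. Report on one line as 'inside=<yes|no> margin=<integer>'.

d = (10, 1),  |d|² = 101;  R = 5+1 = 6,  c = 101−6² = 65
v_rel = (8, 1),  |v_rel|² = 65;  v_rel·d = (8)·(10) + (1)·(1) = 81
65·t² − 162·t + 65 = 0  ⇒  m = 81² − 65·65 = 2336
m = 2336 > 0,  v_rel·d = 81 > 0  ⇒  inside

inside=yes margin=2336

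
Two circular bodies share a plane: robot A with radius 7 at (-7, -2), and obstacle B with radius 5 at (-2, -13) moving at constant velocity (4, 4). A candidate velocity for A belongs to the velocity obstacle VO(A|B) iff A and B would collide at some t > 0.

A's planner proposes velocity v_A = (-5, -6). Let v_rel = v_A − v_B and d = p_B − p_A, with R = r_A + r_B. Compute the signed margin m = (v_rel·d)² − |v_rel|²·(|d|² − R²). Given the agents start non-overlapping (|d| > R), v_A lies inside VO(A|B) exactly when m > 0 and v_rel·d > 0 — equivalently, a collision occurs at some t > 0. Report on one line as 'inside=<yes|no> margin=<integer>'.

d = (5, -11),  |d|² = 146;  R = 7+5 = 12,  c = 146−12² = 2
v_rel = (-9, -10),  |v_rel|² = 181;  v_rel·d = (-9)·(5) + (-10)·(-11) = 65
181·t² − 130·t + 2 = 0  ⇒  m = 65² − 181·2 = 3863
m = 3863 > 0,  v_rel·d = 65 > 0  ⇒  inside

inside=yes margin=3863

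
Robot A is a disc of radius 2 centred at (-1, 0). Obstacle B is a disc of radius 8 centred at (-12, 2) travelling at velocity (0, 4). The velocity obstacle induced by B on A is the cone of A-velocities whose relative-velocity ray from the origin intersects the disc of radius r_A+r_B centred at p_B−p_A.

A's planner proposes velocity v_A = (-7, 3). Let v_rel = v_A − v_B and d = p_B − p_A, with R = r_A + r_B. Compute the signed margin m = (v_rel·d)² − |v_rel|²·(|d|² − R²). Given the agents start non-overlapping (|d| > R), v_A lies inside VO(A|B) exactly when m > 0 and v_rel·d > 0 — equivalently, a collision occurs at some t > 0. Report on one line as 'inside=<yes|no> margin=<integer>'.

d = (-11, 2),  |d|² = 125;  R = 2+8 = 10,  c = 125−10² = 25
v_rel = (-7, -1),  |v_rel|² = 50;  v_rel·d = (-7)·(-11) + (-1)·(2) = 75
50·t² − 150·t + 25 = 0  ⇒  m = 75² − 50·25 = 4375
m = 4375 > 0,  v_rel·d = 75 > 0  ⇒  inside

inside=yes margin=4375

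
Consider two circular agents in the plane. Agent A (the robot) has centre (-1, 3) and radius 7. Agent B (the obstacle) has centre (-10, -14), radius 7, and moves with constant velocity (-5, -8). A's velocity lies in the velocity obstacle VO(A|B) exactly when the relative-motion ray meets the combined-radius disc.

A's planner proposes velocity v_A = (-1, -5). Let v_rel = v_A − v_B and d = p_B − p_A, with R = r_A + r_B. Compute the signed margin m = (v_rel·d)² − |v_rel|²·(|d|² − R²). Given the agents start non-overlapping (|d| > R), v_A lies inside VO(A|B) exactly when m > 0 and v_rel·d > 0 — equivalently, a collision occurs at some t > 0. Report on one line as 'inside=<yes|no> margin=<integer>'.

d = (-9, -17),  |d|² = 370;  R = 7+7 = 14,  c = 370−14² = 174
v_rel = (4, 3),  |v_rel|² = 25;  v_rel·d = (4)·(-9) + (3)·(-17) = -87
25·t² + 174·t + 174 = 0  ⇒  m = (-87)² − 25·174 = 3219
m = 3219 > 0,  v_rel·d = -87 < 0  ⇒  outside

inside=no margin=3219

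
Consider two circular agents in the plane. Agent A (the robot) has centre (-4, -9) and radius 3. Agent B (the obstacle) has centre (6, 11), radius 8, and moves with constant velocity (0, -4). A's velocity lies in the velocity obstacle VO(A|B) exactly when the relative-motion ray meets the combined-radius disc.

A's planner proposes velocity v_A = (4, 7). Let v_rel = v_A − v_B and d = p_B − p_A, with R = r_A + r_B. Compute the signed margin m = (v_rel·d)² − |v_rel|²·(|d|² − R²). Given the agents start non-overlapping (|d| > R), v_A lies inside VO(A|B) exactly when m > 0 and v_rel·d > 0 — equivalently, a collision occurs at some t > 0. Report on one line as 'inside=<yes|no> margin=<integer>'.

d = (10, 20),  |d|² = 500;  R = 3+8 = 11,  c = 500−11² = 379
v_rel = (4, 11),  |v_rel|² = 137;  v_rel·d = (4)·(10) + (11)·(20) = 260
137·t² − 520·t + 379 = 0  ⇒  m = 260² − 137·379 = 15677
m = 15677 > 0,  v_rel·d = 260 > 0  ⇒  inside

inside=yes margin=15677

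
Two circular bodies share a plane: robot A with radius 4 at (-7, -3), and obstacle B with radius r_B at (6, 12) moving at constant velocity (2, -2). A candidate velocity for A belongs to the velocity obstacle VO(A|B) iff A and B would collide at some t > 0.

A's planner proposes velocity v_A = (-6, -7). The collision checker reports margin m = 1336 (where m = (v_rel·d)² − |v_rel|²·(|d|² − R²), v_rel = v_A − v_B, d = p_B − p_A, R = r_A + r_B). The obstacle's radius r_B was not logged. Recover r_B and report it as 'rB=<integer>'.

m = 1336
d = (13, 15);  v_rel = (-8, -5),  |v_rel|² = 89
v_rel×d = (-8)·(15) − (-5)·(13) = -55
since m = R²·89 − (-55)²:  R² = (3025 + 1336) / 89 = 49
R = √49 = 7  ⇒  r_B = 7 − 4 = 3

rB=3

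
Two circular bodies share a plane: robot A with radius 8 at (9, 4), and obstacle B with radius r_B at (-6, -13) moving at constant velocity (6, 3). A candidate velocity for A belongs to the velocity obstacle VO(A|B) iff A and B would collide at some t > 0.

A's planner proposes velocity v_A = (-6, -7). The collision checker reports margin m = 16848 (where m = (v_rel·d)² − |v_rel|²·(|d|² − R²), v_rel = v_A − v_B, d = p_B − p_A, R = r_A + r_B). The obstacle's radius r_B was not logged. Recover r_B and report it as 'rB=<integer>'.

m = 16848
d = (-15, -17);  v_rel = (-12, -10),  |v_rel|² = 244
v_rel×d = (-12)·(-17) − (-10)·(-15) = 54
since m = R²·244 − 54²:  R² = (2916 + 16848) / 244 = 81
R = √81 = 9  ⇒  r_B = 9 − 8 = 1

rB=1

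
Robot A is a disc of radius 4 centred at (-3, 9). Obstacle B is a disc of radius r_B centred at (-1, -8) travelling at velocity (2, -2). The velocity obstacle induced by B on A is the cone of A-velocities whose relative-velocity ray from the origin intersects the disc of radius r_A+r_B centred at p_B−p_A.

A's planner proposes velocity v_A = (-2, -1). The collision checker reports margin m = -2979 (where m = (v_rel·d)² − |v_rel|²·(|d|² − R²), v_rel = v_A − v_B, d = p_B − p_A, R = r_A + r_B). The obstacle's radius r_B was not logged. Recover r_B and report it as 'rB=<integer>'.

m = -2979
d = (2, -17);  v_rel = (-4, 1),  |v_rel|² = 17
v_rel×d = (-4)·(-17) − (1)·(2) = 66
since m = R²·17 − 66²:  R² = (4356 + -2979) / 17 = 81
R = √81 = 9  ⇒  r_B = 9 − 4 = 5

rB=5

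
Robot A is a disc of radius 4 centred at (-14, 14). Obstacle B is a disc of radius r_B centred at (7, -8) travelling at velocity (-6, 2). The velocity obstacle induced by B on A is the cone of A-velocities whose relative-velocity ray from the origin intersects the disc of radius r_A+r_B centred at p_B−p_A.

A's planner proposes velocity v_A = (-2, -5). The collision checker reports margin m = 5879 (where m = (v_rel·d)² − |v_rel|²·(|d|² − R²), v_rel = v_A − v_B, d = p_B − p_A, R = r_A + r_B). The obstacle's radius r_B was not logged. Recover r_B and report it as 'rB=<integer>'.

m = 5879
d = (21, -22);  v_rel = (4, -7),  |v_rel|² = 65
v_rel×d = (4)·(-22) − (-7)·(21) = 59
since m = R²·65 − 59²:  R² = (3481 + 5879) / 65 = 144
R = √144 = 12  ⇒  r_B = 12 − 4 = 8

rB=8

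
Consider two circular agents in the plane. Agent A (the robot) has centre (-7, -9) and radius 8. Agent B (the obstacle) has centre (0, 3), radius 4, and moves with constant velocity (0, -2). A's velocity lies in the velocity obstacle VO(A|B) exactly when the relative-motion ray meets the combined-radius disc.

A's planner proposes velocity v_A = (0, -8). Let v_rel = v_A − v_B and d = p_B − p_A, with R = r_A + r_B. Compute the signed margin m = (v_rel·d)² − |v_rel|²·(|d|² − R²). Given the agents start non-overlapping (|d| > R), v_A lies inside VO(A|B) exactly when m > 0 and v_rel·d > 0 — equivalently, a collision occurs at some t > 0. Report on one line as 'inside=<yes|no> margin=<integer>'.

d = (7, 12),  |d|² = 193;  R = 8+4 = 12,  c = 193−12² = 49
v_rel = (0, -6),  |v_rel|² = 36;  v_rel·d = (0)·(7) + (-6)·(12) = -72
36·t² + 144·t + 49 = 0  ⇒  m = (-72)² − 36·49 = 3420
m = 3420 > 0,  v_rel·d = -72 < 0  ⇒  outside

inside=no margin=3420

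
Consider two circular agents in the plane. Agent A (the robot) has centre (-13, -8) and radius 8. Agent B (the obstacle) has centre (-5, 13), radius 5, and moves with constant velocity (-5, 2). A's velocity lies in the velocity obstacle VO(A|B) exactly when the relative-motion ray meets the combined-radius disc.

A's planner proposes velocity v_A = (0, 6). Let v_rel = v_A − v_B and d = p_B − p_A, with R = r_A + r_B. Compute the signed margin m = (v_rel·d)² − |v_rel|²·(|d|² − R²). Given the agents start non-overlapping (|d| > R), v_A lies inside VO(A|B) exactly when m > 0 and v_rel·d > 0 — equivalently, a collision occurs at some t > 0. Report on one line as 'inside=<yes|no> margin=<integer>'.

d = (8, 21),  |d|² = 505;  R = 8+5 = 13,  c = 505−13² = 336
v_rel = (5, 4),  |v_rel|² = 41;  v_rel·d = (5)·(8) + (4)·(21) = 124
41·t² − 248·t + 336 = 0  ⇒  m = 124² − 41·336 = 1600
m = 1600 > 0,  v_rel·d = 124 > 0  ⇒  inside

inside=yes margin=1600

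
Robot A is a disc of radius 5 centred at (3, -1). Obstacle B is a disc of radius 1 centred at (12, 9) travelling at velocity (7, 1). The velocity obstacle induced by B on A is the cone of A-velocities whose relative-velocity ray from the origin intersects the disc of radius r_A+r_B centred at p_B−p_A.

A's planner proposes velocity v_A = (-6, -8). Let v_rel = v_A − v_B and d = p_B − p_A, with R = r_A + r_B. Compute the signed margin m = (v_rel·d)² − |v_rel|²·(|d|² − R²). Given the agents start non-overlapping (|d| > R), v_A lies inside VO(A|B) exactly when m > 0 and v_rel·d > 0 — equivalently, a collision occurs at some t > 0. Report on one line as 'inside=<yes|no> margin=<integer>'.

d = (9, 10),  |d|² = 181;  R = 5+1 = 6,  c = 181−6² = 145
v_rel = (-13, -9),  |v_rel|² = 250;  v_rel·d = (-13)·(9) + (-9)·(10) = -207
250·t² + 414·t + 145 = 0  ⇒  m = (-207)² − 250·145 = 6599
m = 6599 > 0,  v_rel·d = -207 < 0  ⇒  outside

inside=no margin=6599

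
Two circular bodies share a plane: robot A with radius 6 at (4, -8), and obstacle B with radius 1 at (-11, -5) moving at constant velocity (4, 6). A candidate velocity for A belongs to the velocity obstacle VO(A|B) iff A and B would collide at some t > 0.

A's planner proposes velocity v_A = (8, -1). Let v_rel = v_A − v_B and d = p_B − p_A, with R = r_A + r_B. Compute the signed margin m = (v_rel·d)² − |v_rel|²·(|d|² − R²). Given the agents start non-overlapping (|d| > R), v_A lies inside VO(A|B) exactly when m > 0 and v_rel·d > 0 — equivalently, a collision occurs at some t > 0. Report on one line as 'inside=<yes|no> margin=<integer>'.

d = (-15, 3),  |d|² = 234;  R = 6+1 = 7,  c = 234−7² = 185
v_rel = (4, -7),  |v_rel|² = 65;  v_rel·d = (4)·(-15) + (-7)·(3) = -81
65·t² + 162·t + 185 = 0  ⇒  m = (-81)² − 65·185 = -5464
m = -5464 < 0,  v_rel·d = -81 < 0  ⇒  outside

inside=no margin=-5464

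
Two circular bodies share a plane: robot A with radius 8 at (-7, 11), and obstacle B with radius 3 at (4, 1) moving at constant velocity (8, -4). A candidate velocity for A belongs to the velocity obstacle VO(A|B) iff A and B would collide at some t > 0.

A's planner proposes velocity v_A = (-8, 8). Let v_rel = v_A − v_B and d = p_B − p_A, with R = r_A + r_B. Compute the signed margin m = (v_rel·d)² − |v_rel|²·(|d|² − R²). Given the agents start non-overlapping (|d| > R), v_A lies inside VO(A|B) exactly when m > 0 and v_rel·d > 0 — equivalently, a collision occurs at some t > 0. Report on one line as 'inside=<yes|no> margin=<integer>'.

d = (11, -10),  |d|² = 221;  R = 8+3 = 11,  c = 221−11² = 100
v_rel = (-16, 12),  |v_rel|² = 400;  v_rel·d = (-16)·(11) + (12)·(-10) = -296
400·t² + 592·t + 100 = 0  ⇒  m = (-296)² − 400·100 = 47616
m = 47616 > 0,  v_rel·d = -296 < 0  ⇒  outside

inside=no margin=47616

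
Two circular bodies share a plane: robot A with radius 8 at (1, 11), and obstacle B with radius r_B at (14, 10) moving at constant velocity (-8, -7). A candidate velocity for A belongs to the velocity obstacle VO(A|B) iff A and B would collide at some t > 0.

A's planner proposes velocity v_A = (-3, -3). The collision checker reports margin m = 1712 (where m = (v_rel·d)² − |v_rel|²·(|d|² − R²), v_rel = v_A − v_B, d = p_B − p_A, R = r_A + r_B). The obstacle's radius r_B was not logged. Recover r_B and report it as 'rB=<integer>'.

m = 1712
d = (13, -1);  v_rel = (5, 4),  |v_rel|² = 41
v_rel×d = (5)·(-1) − (4)·(13) = -57
since m = R²·41 − (-57)²:  R² = (3249 + 1712) / 41 = 121
R = √121 = 11  ⇒  r_B = 11 − 8 = 3

rB=3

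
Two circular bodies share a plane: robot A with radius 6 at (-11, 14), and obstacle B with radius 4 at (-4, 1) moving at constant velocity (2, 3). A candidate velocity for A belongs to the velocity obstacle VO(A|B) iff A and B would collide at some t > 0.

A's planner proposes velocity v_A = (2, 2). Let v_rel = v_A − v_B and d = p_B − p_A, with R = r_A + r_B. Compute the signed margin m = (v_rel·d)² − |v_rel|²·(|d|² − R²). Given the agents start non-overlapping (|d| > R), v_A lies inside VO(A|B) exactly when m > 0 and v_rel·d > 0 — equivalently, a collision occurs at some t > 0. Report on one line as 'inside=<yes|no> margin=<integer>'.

d = (7, -13),  |d|² = 218;  R = 6+4 = 10,  c = 218−10² = 118
v_rel = (0, -1),  |v_rel|² = 1;  v_rel·d = (0)·(7) + (-1)·(-13) = 13
1·t² − 26·t + 118 = 0  ⇒  m = 13² − 1·118 = 51
m = 51 > 0,  v_rel·d = 13 > 0  ⇒  inside

inside=yes margin=51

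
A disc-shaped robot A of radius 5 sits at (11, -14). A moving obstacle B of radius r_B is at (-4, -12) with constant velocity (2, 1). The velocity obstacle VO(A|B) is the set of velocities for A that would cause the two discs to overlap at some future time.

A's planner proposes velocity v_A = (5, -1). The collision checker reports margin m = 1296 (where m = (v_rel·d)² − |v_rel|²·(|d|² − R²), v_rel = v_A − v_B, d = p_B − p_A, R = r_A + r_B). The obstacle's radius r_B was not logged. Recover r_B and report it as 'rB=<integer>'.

m = 1296
d = (-15, 2);  v_rel = (3, -2),  |v_rel|² = 13
v_rel×d = (3)·(2) − (-2)·(-15) = -24
since m = R²·13 − (-24)²:  R² = (576 + 1296) / 13 = 144
R = √144 = 12  ⇒  r_B = 12 − 5 = 7

rB=7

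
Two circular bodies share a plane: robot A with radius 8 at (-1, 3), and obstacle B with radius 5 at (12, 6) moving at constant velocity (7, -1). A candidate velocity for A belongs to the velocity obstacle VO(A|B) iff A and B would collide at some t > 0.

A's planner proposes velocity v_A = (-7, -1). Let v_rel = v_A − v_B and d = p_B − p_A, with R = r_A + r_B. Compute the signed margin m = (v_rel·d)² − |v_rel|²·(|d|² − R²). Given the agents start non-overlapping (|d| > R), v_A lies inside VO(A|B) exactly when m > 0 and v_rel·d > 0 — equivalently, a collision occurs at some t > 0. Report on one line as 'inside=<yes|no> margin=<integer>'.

d = (13, 3),  |d|² = 178;  R = 8+5 = 13,  c = 178−13² = 9
v_rel = (-14, 0),  |v_rel|² = 196;  v_rel·d = (-14)·(13) + (0)·(3) = -182
196·t² + 364·t + 9 = 0  ⇒  m = (-182)² − 196·9 = 31360
m = 31360 > 0,  v_rel·d = -182 < 0  ⇒  outside

inside=no margin=31360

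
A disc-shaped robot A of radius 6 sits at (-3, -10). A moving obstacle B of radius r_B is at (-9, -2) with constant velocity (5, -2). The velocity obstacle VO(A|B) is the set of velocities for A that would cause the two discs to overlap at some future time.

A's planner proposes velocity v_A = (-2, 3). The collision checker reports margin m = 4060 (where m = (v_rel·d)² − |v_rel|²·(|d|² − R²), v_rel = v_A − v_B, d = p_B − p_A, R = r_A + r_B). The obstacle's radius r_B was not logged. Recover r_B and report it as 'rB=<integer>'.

m = 4060
d = (-6, 8);  v_rel = (-7, 5),  |v_rel|² = 74
v_rel×d = (-7)·(8) − (5)·(-6) = -26
since m = R²·74 − (-26)²:  R² = (676 + 4060) / 74 = 64
R = √64 = 8  ⇒  r_B = 8 − 6 = 2

rB=2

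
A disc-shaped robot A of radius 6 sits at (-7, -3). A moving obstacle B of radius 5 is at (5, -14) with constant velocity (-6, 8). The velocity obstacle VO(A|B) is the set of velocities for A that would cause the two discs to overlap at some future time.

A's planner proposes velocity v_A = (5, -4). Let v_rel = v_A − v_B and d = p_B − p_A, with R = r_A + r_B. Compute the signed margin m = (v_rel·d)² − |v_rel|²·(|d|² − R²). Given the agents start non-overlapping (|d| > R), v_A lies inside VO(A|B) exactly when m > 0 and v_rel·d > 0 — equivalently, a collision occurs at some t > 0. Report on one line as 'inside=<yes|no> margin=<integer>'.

d = (12, -11),  |d|² = 265;  R = 6+5 = 11,  c = 265−11² = 144
v_rel = (11, -12),  |v_rel|² = 265;  v_rel·d = (11)·(12) + (-12)·(-11) = 264
265·t² − 528·t + 144 = 0  ⇒  m = 264² − 265·144 = 31536
m = 31536 > 0,  v_rel·d = 264 > 0  ⇒  inside

inside=yes margin=31536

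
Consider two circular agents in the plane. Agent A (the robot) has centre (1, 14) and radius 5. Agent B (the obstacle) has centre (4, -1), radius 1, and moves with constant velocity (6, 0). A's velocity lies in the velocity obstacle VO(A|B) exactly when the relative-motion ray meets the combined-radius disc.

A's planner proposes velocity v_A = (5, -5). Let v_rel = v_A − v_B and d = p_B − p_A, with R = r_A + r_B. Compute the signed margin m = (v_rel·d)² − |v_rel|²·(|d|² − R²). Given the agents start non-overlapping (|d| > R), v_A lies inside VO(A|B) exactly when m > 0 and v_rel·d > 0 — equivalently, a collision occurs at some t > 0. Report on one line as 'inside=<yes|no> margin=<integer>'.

d = (3, -15),  |d|² = 234;  R = 5+1 = 6,  c = 234−6² = 198
v_rel = (-1, -5),  |v_rel|² = 26;  v_rel·d = (-1)·(3) + (-5)·(-15) = 72
26·t² − 144·t + 198 = 0  ⇒  m = 72² − 26·198 = 36
m = 36 > 0,  v_rel·d = 72 > 0  ⇒  inside

inside=yes margin=36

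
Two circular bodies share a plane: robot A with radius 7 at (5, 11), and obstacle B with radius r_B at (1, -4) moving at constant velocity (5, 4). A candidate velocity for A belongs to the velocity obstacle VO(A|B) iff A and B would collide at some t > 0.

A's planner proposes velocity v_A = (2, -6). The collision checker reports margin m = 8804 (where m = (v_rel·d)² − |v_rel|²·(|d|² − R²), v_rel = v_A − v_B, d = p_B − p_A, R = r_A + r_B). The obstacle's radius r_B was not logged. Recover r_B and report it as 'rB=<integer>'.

m = 8804
d = (-4, -15);  v_rel = (-3, -10),  |v_rel|² = 109
v_rel×d = (-3)·(-15) − (-10)·(-4) = 5
since m = R²·109 − 5²:  R² = (25 + 8804) / 109 = 81
R = √81 = 9  ⇒  r_B = 9 − 7 = 2

rB=2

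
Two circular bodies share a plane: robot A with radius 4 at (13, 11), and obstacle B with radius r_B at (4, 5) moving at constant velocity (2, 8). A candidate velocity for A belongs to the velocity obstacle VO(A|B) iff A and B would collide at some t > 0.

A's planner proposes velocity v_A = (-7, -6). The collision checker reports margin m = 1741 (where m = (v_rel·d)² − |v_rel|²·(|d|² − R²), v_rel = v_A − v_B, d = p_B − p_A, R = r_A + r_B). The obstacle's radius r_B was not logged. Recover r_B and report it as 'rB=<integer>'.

m = 1741
d = (-9, -6);  v_rel = (-9, -14),  |v_rel|² = 277
v_rel×d = (-9)·(-6) − (-14)·(-9) = -72
since m = R²·277 − (-72)²:  R² = (5184 + 1741) / 277 = 25
R = √25 = 5  ⇒  r_B = 5 − 4 = 1

rB=1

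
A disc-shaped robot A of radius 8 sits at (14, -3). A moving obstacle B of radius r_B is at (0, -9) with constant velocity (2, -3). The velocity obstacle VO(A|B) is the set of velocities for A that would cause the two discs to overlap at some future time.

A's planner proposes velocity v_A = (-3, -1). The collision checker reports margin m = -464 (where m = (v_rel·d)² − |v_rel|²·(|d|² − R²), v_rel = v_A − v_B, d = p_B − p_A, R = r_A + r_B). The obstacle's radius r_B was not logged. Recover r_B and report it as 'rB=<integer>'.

m = -464
d = (-14, -6);  v_rel = (-5, 2),  |v_rel|² = 29
v_rel×d = (-5)·(-6) − (2)·(-14) = 58
since m = R²·29 − 58²:  R² = (3364 + -464) / 29 = 100
R = √100 = 10  ⇒  r_B = 10 − 8 = 2

rB=2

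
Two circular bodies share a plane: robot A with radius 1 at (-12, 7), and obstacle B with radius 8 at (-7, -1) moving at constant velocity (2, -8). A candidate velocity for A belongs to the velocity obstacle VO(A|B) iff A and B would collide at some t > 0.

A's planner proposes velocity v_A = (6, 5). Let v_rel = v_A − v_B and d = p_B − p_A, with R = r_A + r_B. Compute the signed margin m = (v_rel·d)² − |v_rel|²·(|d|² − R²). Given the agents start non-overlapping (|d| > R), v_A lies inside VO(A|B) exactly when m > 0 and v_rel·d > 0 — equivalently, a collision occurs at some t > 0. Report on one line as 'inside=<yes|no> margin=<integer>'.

d = (5, -8),  |d|² = 89;  R = 1+8 = 9,  c = 89−9² = 8
v_rel = (4, 13),  |v_rel|² = 185;  v_rel·d = (4)·(5) + (13)·(-8) = -84
185·t² + 168·t + 8 = 0  ⇒  m = (-84)² − 185·8 = 5576
m = 5576 > 0,  v_rel·d = -84 < 0  ⇒  outside

inside=no margin=5576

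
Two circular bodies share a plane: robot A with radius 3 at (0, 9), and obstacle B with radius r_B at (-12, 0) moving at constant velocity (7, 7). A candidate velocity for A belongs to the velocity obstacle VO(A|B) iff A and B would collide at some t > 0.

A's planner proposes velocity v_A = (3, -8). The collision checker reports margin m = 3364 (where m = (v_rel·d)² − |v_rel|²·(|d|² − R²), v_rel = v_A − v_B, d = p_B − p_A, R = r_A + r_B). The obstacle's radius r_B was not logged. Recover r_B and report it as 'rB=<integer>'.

m = 3364
d = (-12, -9);  v_rel = (-4, -15),  |v_rel|² = 241
v_rel×d = (-4)·(-9) − (-15)·(-12) = -144
since m = R²·241 − (-144)²:  R² = (20736 + 3364) / 241 = 100
R = √100 = 10  ⇒  r_B = 10 − 3 = 7

rB=7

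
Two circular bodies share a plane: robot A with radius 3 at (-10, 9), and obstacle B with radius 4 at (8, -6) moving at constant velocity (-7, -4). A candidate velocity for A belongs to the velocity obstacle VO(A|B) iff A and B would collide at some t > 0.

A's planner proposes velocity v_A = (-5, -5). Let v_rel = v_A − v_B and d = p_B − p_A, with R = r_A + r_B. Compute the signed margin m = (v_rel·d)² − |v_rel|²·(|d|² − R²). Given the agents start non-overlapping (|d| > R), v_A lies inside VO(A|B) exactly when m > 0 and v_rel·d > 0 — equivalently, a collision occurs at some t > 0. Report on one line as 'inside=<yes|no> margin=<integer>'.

d = (18, -15),  |d|² = 549;  R = 3+4 = 7,  c = 549−7² = 500
v_rel = (2, -1),  |v_rel|² = 5;  v_rel·d = (2)·(18) + (-1)·(-15) = 51
5·t² − 102·t + 500 = 0  ⇒  m = 51² − 5·500 = 101
m = 101 > 0,  v_rel·d = 51 > 0  ⇒  inside

inside=yes margin=101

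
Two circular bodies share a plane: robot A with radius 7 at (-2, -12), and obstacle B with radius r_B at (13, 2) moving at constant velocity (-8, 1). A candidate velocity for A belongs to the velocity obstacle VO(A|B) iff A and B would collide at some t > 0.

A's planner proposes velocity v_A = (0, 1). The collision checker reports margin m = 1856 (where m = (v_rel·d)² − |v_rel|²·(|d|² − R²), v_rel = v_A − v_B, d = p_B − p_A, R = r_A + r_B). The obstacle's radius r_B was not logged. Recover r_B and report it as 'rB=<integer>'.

m = 1856
d = (15, 14);  v_rel = (8, 0),  |v_rel|² = 64
v_rel×d = (8)·(14) − (0)·(15) = 112
since m = R²·64 − 112²:  R² = (12544 + 1856) / 64 = 225
R = √225 = 15  ⇒  r_B = 15 − 7 = 8

rB=8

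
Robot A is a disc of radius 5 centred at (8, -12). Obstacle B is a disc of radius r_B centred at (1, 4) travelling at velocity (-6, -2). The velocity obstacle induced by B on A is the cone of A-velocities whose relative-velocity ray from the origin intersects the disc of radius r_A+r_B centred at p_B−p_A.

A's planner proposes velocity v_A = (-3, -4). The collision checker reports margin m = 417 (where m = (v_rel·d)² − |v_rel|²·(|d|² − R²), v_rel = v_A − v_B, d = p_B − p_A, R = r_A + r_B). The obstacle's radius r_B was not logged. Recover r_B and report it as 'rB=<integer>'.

m = 417
d = (-7, 16);  v_rel = (3, -2),  |v_rel|² = 13
v_rel×d = (3)·(16) − (-2)·(-7) = 34
since m = R²·13 − 34²:  R² = (1156 + 417) / 13 = 121
R = √121 = 11  ⇒  r_B = 11 − 5 = 6

rB=6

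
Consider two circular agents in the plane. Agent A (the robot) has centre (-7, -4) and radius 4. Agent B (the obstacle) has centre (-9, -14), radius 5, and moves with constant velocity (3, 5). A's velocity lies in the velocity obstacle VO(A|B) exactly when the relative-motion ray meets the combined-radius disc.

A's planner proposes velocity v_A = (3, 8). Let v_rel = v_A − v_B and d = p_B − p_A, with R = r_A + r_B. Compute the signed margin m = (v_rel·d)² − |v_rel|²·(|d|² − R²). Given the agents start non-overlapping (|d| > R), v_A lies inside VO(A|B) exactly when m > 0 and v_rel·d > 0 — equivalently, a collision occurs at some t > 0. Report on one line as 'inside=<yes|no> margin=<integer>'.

d = (-2, -10),  |d|² = 104;  R = 4+5 = 9,  c = 104−9² = 23
v_rel = (0, 3),  |v_rel|² = 9;  v_rel·d = (0)·(-2) + (3)·(-10) = -30
9·t² + 60·t + 23 = 0  ⇒  m = (-30)² − 9·23 = 693
m = 693 > 0,  v_rel·d = -30 < 0  ⇒  outside

inside=no margin=693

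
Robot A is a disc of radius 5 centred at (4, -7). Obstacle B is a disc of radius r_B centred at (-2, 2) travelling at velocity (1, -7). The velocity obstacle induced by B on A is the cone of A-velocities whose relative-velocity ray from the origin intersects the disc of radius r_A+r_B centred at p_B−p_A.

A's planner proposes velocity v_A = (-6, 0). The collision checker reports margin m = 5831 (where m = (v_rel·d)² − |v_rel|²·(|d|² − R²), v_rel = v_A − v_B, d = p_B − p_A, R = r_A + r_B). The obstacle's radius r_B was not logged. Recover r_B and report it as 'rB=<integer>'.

m = 5831
d = (-6, 9);  v_rel = (-7, 7),  |v_rel|² = 98
v_rel×d = (-7)·(9) − (7)·(-6) = -21
since m = R²·98 − (-21)²:  R² = (441 + 5831) / 98 = 64
R = √64 = 8  ⇒  r_B = 8 − 5 = 3

rB=3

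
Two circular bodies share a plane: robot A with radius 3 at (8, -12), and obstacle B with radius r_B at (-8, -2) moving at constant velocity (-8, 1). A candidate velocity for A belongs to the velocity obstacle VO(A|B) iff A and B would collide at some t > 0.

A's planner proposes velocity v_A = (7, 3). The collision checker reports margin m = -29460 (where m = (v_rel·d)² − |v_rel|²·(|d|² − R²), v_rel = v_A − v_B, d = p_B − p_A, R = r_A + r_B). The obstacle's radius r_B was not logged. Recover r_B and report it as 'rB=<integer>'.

m = -29460
d = (-16, 10);  v_rel = (15, 2),  |v_rel|² = 229
v_rel×d = (15)·(10) − (2)·(-16) = 182
since m = R²·229 − 182²:  R² = (33124 + -29460) / 229 = 16
R = √16 = 4  ⇒  r_B = 4 − 3 = 1

rB=1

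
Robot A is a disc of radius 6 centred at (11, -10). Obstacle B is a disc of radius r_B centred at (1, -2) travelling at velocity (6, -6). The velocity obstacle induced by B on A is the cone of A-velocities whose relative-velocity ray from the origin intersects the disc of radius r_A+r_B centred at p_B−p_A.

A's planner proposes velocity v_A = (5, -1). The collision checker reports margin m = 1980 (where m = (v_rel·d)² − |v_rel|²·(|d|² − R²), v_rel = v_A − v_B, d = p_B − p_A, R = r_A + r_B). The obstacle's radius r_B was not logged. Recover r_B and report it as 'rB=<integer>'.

m = 1980
d = (-10, 8);  v_rel = (-1, 5),  |v_rel|² = 26
v_rel×d = (-1)·(8) − (5)·(-10) = 42
since m = R²·26 − 42²:  R² = (1764 + 1980) / 26 = 144
R = √144 = 12  ⇒  r_B = 12 − 6 = 6

rB=6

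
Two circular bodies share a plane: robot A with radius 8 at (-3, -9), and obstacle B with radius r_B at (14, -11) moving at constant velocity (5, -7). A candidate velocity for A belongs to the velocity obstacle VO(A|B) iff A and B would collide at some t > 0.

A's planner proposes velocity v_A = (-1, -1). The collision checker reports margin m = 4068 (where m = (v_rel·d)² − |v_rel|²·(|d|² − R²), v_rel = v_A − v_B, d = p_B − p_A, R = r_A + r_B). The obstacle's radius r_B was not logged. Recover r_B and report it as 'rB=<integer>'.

m = 4068
d = (17, -2);  v_rel = (-6, 6),  |v_rel|² = 72
v_rel×d = (-6)·(-2) − (6)·(17) = -90
since m = R²·72 − (-90)²:  R² = (8100 + 4068) / 72 = 169
R = √169 = 13  ⇒  r_B = 13 − 8 = 5

rB=5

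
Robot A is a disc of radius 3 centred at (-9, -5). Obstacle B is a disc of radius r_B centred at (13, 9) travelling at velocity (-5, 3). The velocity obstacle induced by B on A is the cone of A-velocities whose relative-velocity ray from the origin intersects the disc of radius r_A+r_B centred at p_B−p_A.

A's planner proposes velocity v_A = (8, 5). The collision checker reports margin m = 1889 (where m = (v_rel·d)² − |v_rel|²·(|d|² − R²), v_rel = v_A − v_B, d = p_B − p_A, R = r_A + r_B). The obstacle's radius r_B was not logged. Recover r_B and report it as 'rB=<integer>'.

m = 1889
d = (22, 14);  v_rel = (13, 2),  |v_rel|² = 173
v_rel×d = (13)·(14) − (2)·(22) = 138
since m = R²·173 − 138²:  R² = (19044 + 1889) / 173 = 121
R = √121 = 11  ⇒  r_B = 11 − 3 = 8

rB=8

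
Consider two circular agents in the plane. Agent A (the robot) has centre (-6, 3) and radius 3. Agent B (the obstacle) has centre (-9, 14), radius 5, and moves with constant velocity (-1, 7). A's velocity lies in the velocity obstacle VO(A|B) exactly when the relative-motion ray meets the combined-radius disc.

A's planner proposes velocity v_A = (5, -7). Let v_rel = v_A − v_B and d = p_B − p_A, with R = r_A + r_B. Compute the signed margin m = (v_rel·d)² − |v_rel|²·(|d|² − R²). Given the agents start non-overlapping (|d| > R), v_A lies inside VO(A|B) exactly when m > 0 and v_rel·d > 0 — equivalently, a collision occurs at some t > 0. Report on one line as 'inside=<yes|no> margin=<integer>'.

d = (-3, 11),  |d|² = 130;  R = 3+5 = 8,  c = 130−8² = 66
v_rel = (6, -14),  |v_rel|² = 232;  v_rel·d = (6)·(-3) + (-14)·(11) = -172
232·t² + 344·t + 66 = 0  ⇒  m = (-172)² − 232·66 = 14272
m = 14272 > 0,  v_rel·d = -172 < 0  ⇒  outside

inside=no margin=14272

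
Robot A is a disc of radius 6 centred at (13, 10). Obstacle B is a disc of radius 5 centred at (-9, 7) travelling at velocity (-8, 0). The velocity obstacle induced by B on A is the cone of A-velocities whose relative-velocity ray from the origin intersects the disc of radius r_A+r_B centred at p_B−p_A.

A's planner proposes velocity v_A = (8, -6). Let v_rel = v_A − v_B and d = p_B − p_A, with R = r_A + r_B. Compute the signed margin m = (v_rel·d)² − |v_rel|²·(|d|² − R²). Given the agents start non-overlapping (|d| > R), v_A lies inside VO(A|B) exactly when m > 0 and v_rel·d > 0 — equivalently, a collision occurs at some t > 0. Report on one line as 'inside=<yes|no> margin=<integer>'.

d = (-22, -3),  |d|² = 493;  R = 6+5 = 11,  c = 493−11² = 372
v_rel = (16, -6),  |v_rel|² = 292;  v_rel·d = (16)·(-22) + (-6)·(-3) = -334
292·t² + 668·t + 372 = 0  ⇒  m = (-334)² − 292·372 = 2932
m = 2932 > 0,  v_rel·d = -334 < 0  ⇒  outside

inside=no margin=2932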